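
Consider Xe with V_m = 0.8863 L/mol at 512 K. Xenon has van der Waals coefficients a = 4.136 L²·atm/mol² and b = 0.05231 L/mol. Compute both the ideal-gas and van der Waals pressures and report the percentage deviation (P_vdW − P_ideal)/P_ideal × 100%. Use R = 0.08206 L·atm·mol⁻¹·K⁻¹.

-4.83 %

Ideal: P_ideal = RT/V_m = (0.08206)(512)/0.8863 = 47.4046 atm
vdW: P = RT/(V_m − b) − a/V_m² = 42.0147/0.833990 − 4.136/0.785528 = 50.3779 − 5.26525 = 45.1127 atm
% deviation = (45.1127 − 47.4046)/47.4046 × 100% = -4.83%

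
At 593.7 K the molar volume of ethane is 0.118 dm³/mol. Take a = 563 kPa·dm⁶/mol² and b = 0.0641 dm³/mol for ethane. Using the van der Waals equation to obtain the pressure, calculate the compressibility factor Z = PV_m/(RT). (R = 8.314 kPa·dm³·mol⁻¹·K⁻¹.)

P = RT/(V_m − b) − a/V_m² = (8.314)(593.7)/(0.118 − 0.0641) − 563/(0.118)²
  = 4936.0/0.053900 − 40434 = 91577 − 40434 = 51143 kPa
Z = PV_m/(RT) = (51143)(0.118)/((8.314)(593.7)) = 6034.9/4936.0 = 1.223

Z ≈ 1.223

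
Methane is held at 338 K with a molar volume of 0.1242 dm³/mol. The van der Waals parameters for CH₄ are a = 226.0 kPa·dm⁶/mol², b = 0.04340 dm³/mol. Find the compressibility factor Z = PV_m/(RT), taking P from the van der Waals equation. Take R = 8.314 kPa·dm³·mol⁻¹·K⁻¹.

Z ≈ 0.8896

P = RT/(V_m − b) − a/V_m² = (8.314)(338)/(0.1242 − 0.04340) − 226.0/(0.1242)²
  = 2810.1/0.080800 − 14651 = 34778 − 14651 = 20127 kPa
Z = PV_m/(RT) = (20127)(0.1242)/((8.314)(338)) = 2499.8/2810.1 = 0.8896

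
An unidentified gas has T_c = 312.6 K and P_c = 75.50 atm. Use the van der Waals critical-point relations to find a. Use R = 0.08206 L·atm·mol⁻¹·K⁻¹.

From T_c = 8a/(27Rb) and P_c = a/(27b²): a = 27 R² T_c²/(64 P_c).
a = 27×(0.08206)²×(312.6)²/(64×75.50) = 17767/4832.0 = 3.677 L²·atm/mol²

a ≈ 3.677 L²·atm/mol²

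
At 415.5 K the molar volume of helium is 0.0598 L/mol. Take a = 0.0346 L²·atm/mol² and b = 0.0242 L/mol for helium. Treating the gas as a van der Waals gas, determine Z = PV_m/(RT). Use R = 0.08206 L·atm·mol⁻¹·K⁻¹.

P = RT/(V_m − b) − a/V_m² = (0.08206)(415.5)/(0.0598 − 0.0242) − 0.0346/(0.0598)²
  = 34.096/0.035600 − 9.6755 = 957.75 − 9.6755 = 948.07 atm
Z = PV_m/(RT) = (948.07)(0.0598)/((0.08206)(415.5)) = 56.695/34.096 = 1.663

Z ≈ 1.663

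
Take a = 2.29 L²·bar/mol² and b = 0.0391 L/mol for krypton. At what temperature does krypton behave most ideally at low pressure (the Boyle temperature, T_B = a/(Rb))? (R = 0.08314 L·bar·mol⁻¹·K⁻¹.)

For a van der Waals gas the second virial coefficient B₂ = b − a/(RT) vanishes at T_B = a/(Rb).
T_B = 2.29/(0.08314×0.0391) = 2.29/0.0032508 = 704.4 K

T_B ≈ 704.4 K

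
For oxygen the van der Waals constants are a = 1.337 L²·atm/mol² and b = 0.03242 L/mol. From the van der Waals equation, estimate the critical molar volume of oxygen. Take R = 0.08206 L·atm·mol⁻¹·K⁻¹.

For a van der Waals gas, V_m,c = 3b.
V_m,c = 3×0.03242 = 0.09726 L/mol

V_m,c ≈ 0.09726 L/mol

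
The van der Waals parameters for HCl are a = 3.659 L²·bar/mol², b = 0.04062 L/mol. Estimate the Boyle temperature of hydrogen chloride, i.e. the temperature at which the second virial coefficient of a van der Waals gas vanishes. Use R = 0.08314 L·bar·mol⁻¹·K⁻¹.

For a van der Waals gas the second virial coefficient B₂ = b − a/(RT) vanishes at T_B = a/(Rb).
T_B = 3.659/(0.08314×0.04062) = 3.659/0.0033771 = 1083 K

T_B ≈ 1083 K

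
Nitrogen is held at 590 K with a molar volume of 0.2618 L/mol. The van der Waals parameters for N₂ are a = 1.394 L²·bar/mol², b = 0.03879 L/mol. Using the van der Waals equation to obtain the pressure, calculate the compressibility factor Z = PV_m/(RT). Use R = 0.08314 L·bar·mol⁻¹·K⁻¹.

P = RT/(V_m − b) − a/V_m² = (0.08314)(590)/(0.2618 − 0.03879) − 1.394/(0.2618)²
  = 49.053/0.22301 − 20.339 = 219.96 − 20.339 = 199.62 bar
Z = PV_m/(RT) = (199.62)(0.2618)/((0.08314)(590)) = 52.261/49.053 = 1.065

Z ≈ 1.065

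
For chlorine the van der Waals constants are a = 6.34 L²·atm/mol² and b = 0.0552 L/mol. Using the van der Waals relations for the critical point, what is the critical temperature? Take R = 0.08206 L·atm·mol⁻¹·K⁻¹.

T_c ≈ 414.7 K

For a van der Waals gas, T_c = 8a/(27Rb).
T_c = 8×6.34/(27×0.08206×0.0552) = 50.720/0.12230 = 414.7 K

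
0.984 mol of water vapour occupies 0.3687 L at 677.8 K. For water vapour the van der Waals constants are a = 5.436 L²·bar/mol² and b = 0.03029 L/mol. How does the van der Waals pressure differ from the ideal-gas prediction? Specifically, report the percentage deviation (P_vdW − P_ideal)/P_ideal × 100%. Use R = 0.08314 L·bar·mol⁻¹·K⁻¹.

Ideal: P_ideal = nRT/V = (0.984)(0.08314)(677.8)/0.3687 = 150.395 bar
vdW: P = nRT/(V − nb) − a n²/V² = 55.4507/0.338895 − 5.26344/0.135940 = 163.622 − 38.7188 = 124.903 bar
% deviation = (124.903 − 150.395)/150.395 × 100% = -16.95%

-16.95 %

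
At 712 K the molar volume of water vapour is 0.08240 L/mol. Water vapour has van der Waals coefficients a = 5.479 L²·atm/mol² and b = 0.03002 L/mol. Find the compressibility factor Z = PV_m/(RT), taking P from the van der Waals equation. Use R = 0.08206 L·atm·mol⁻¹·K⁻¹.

Z ≈ 0.4351

P = RT/(V_m − b) − a/V_m² = (0.08206)(712)/(0.08240 − 0.03002) − 5.479/(0.08240)²
  = 58.427/0.052380 − 806.95 = 1115.4 − 806.95 = 308.5 atm
Z = PV_m/(RT) = (308.5)(0.08240)/((0.08206)(712)) = 25.420/58.427 = 0.4351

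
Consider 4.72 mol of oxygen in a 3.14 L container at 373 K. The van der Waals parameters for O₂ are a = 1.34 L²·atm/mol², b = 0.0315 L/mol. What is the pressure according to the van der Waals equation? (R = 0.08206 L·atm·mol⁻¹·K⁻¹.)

P ≈ 45.27 atm

P = nRT/(V − nb) − a n²/V²
nRT/(V − nb) = (4.72)(0.08206)(373)/(3.14 − 4.72×0.0315) = 144.47/2.9913 = 48.297 atm
a n²/V² = (1.34)(4.72)²/(3.14)² = 3.0278 atm
P = 48.297 − 3.0278 = 45.27 atm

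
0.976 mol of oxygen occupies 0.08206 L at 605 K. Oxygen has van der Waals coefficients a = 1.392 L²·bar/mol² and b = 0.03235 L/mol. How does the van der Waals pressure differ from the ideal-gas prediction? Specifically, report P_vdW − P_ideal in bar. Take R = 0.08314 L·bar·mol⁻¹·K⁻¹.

ΔP ≈ 177.2 bar

Ideal: P_ideal = nRT/V = (0.976)(0.08314)(605)/0.08206 = 598.251 bar
vdW: P = nRT/(V − nb) − a n²/V² = 49.0925/0.0504864 − 1.32599/0.00673384 = 972.391 − 196.914 = 775.477 bar
ΔP = 775.477 − 598.251 = 177.2 bar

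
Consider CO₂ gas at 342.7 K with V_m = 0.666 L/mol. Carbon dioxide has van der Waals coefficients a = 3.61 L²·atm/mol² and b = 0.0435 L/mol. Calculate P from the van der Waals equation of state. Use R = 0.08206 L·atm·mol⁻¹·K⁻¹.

P = RT/(V_m − b) − a/V_m²
RT/(V_m − b) = (0.08206)(342.7)/(0.666 − 0.0435) = 28.122/0.62250 = 45.176 atm
a/V_m² = 3.61/(0.666)² = 8.1388 atm
P = 45.176 − 8.1388 = 37.04 atm

P ≈ 37.04 atm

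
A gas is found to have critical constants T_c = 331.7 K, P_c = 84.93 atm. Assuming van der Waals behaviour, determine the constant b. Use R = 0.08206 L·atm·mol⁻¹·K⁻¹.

b ≈ 0.04006 L/mol

From T_c = 8a/(27Rb) and P_c = a/(27b²): b = R T_c/(8 P_c).
b = (0.08206)(331.7)/(8×84.93) = 27.219/679.44 = 0.04006 L/mol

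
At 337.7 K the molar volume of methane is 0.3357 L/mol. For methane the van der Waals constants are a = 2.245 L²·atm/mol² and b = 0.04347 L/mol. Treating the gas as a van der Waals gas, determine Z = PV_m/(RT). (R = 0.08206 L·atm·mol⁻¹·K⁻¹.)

Z ≈ 0.9074

P = RT/(V_m − b) − a/V_m² = (0.08206)(337.7)/(0.3357 − 0.04347) − 2.245/(0.3357)²
  = 27.712/0.29223 − 19.921 = 94.829 − 19.921 = 74.908 atm
Z = PV_m/(RT) = (74.908)(0.3357)/((0.08206)(337.7)) = 25.147/27.712 = 0.9074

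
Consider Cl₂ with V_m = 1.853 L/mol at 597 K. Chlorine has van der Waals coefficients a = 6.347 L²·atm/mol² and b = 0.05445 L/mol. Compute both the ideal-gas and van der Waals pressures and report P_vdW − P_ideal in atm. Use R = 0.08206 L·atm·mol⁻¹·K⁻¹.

Ideal: P_ideal = RT/V_m = (0.08206)(597)/1.853 = 26.4381 atm
vdW: P = RT/(V_m − b) − a/V_m² = 48.9898/1.79855 − 6.347/3.43361 = 27.2385 − 1.84849 = 25.3900 atm
ΔP = 25.3900 − 26.4381 = -1.048 atm

ΔP ≈ -1.048 atm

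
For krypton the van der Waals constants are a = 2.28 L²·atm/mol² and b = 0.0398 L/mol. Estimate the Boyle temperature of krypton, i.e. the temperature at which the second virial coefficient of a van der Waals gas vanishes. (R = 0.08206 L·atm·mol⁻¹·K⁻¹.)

T_B ≈ 698.1 K

For a van der Waals gas the second virial coefficient B₂ = b − a/(RT) vanishes at T_B = a/(Rb).
T_B = 2.28/(0.08206×0.0398) = 2.28/0.0032660 = 698.1 K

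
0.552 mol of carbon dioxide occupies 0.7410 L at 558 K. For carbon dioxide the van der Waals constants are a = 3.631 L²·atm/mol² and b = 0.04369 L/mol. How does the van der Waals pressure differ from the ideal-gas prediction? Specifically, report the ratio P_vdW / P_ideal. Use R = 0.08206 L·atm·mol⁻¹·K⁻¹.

P_vdW / P_ideal ≈ 0.9746

Ideal: P_ideal = nRT/V = (0.552)(0.08206)(558)/0.7410 = 34.1104 atm
vdW: P = nRT/(V − nb) − a n²/V² = 25.2758/0.716883 − 1.10638/0.549081 = 35.2579 − 2.01497 = 33.2429 atm
Ratio = 33.2429/34.1104 = 0.9746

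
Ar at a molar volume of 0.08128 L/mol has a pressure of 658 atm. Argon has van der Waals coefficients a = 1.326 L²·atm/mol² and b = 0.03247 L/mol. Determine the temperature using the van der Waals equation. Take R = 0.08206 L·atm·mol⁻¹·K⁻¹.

T = (P + a/V_m²)(V_m − b)/R
P + a/V_m² = 658 + 1.326/(0.08128)² = 858.71 atm
V_m − b = 0.08128 − 0.03247 = 0.048810 L/mol
T = (858.71)(0.048810)/0.08206 = 510.8 K

T ≈ 510.8 K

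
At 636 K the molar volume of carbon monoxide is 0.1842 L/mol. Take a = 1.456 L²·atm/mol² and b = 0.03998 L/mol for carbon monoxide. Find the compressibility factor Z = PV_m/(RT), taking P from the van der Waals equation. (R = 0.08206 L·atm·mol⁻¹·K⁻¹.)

Z ≈ 1.126

P = RT/(V_m − b) − a/V_m² = (0.08206)(636)/(0.1842 − 0.03998) − 1.456/(0.1842)²
  = 52.190/0.14422 − 42.912 = 361.88 − 42.912 = 318.97 atm
Z = PV_m/(RT) = (318.97)(0.1842)/((0.08206)(636)) = 58.754/52.190 = 1.126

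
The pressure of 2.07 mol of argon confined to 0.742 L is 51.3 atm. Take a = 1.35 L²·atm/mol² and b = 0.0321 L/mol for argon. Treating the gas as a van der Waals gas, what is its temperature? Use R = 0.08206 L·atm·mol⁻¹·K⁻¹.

T ≈ 245.8 K

T = (P + a n²/V²)(V − nb)/(nR)
P + a n²/V² = 51.3 + (1.35)(2.07)²/(0.742)² = 61.807 atm
V − nb = 0.742 − (2.07)(0.0321) = 0.67555 L
T = (61.807)(0.67555)/((2.07)(0.08206)) = 245.8 K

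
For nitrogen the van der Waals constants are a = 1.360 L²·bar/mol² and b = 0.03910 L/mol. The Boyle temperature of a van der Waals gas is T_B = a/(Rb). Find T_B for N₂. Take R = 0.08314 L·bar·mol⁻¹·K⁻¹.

For a van der Waals gas the second virial coefficient B₂ = b − a/(RT) vanishes at T_B = a/(Rb).
T_B = 1.360/(0.08314×0.03910) = 1.360/0.0032508 = 418.4 K

T_B ≈ 418.4 K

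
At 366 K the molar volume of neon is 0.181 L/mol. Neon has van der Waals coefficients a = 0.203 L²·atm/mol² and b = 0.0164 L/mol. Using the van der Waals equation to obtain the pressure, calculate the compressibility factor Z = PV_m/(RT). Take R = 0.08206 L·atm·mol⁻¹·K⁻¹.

Z ≈ 1.062

P = RT/(V_m − b) − a/V_m² = (0.08206)(366)/(0.181 − 0.0164) − 0.203/(0.181)²
  = 30.034/0.16460 − 6.1964 = 182.47 − 6.1964 = 176.27 atm
Z = PV_m/(RT) = (176.27)(0.181)/((0.08206)(366)) = 31.905/30.034 = 1.062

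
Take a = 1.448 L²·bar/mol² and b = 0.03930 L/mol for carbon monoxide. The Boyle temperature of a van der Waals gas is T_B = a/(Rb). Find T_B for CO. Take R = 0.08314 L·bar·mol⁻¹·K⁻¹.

T_B ≈ 443.2 K

For a van der Waals gas the second virial coefficient B₂ = b − a/(RT) vanishes at T_B = a/(Rb).
T_B = 1.448/(0.08314×0.03930) = 1.448/0.0032674 = 443.2 K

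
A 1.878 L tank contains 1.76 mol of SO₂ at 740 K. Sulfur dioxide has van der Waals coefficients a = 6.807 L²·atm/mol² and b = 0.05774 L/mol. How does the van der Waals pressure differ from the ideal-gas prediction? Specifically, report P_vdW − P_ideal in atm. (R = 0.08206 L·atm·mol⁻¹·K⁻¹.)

ΔP ≈ -2.723 atm

Ideal: P_ideal = nRT/V = (1.76)(0.08206)(740)/1.878 = 56.9089 atm
vdW: P = nRT/(V − nb) − a n²/V² = 106.875/1.77638 − 21.0854/3.52688 = 60.1645 − 5.97849 = 54.1860 atm
ΔP = 54.1860 − 56.9089 = -2.723 atm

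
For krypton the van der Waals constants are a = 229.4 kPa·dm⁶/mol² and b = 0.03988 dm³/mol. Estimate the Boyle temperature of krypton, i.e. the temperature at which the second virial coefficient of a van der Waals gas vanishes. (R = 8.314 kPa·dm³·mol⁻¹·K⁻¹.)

T_B ≈ 691.9 K

For a van der Waals gas the second virial coefficient B₂ = b − a/(RT) vanishes at T_B = a/(Rb).
T_B = 229.4/(8.314×0.03988) = 229.4/0.33156 = 691.9 K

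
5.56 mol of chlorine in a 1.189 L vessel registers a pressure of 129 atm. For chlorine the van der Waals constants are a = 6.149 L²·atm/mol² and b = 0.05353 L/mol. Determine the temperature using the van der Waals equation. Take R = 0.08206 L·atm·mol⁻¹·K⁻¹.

T = (P + a n²/V²)(V − nb)/(nR)
P + a n²/V² = 129 + (6.149)(5.56)²/(1.189)² = 263.46 atm
V − nb = 1.189 − (5.56)(0.05353) = 0.89137 L
T = (263.46)(0.89137)/((5.56)(0.08206)) = 514.7 K

T ≈ 514.7 K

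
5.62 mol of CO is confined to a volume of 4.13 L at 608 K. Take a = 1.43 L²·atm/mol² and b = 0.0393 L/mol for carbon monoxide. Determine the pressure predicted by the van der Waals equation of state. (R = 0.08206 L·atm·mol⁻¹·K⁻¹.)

P ≈ 69.08 atm

P = nRT/(V − nb) − a n²/V²
nRT/(V − nb) = (5.62)(0.08206)(608)/(4.13 − 5.62×0.0393) = 280.40/3.9091 = 71.730 atm
a n²/V² = (1.43)(5.62)²/(4.13)² = 2.6479 atm
P = 71.730 − 2.6479 = 69.08 atm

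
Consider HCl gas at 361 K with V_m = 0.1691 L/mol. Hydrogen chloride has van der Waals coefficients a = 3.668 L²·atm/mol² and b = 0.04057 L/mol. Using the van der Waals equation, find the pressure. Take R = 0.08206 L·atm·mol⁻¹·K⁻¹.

P ≈ 102.2 atm

P = RT/(V_m − b) − a/V_m²
RT/(V_m − b) = (0.08206)(361)/(0.1691 − 0.04057) = 29.624/0.12853 = 230.48 atm
a/V_m² = 3.668/(0.1691)² = 128.28 atm
P = 230.48 − 128.28 = 102.2 atm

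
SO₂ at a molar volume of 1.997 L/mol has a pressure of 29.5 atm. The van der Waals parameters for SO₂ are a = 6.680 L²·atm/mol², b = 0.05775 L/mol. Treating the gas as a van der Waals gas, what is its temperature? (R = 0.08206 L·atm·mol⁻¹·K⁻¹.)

T ≈ 736.7 K

T = (P + a/V_m²)(V_m − b)/R
P + a/V_m² = 29.5 + 6.680/(1.997)² = 31.175 atm
V_m − b = 1.997 − 0.05775 = 1.9393 L/mol
T = (31.175)(1.9393)/0.08206 = 736.7 K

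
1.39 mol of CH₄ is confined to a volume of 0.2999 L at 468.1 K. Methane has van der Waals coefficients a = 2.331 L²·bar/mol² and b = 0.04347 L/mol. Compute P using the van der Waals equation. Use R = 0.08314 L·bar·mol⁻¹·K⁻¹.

P ≈ 175.8 bar

P = nRT/(V − nb) − a n²/V²
nRT/(V − nb) = (1.39)(0.08314)(468.1)/(0.2999 − 1.39×0.04347) = 54.096/0.23948 = 225.89 bar
a n²/V² = (2.331)(1.39)²/(0.2999)² = 50.075 bar
P = 225.89 − 50.075 = 175.8 bar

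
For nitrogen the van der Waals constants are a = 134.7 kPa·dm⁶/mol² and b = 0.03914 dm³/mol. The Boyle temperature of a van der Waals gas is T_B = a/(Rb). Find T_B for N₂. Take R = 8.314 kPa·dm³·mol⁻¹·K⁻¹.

T_B ≈ 413.9 K

For a van der Waals gas the second virial coefficient B₂ = b − a/(RT) vanishes at T_B = a/(Rb).
T_B = 134.7/(8.314×0.03914) = 134.7/0.32541 = 413.9 K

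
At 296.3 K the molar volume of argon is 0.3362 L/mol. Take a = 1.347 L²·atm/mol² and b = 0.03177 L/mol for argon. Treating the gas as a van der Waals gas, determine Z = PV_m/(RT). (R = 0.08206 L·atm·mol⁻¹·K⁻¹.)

Z ≈ 0.9396

P = RT/(V_m − b) − a/V_m² = (0.08206)(296.3)/(0.3362 − 0.03177) − 1.347/(0.3362)²
  = 24.314/0.30443 − 11.917 = 79.867 − 11.917 = 67.950 atm
Z = PV_m/(RT) = (67.950)(0.3362)/((0.08206)(296.3)) = 22.845/24.314 = 0.9396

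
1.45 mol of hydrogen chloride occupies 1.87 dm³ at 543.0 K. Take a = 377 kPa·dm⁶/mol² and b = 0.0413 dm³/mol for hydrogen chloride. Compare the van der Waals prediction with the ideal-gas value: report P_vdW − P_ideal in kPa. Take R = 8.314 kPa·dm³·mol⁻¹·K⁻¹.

Ideal: P_ideal = nRT/V = (1.45)(8.314)(543.0)/1.87 = 3500.55 kPa
vdW: P = nRT/(V − nb) − a n²/V² = 6546.03/1.81012 − 792.643/3.49690 = 3616.35 − 226.670 = 3389.68 kPa
ΔP = 3389.68 − 3500.55 = -110.9 kPa

ΔP ≈ -110.9 kPa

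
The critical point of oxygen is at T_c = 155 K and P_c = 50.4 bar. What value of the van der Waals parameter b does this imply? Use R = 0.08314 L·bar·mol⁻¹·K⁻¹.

From T_c = 8a/(27Rb) and P_c = a/(27b²): b = R T_c/(8 P_c).
b = (0.08314)(155)/(8×50.4) = 12.887/403.20 = 0.03196 L/mol

b ≈ 0.03196 L/mol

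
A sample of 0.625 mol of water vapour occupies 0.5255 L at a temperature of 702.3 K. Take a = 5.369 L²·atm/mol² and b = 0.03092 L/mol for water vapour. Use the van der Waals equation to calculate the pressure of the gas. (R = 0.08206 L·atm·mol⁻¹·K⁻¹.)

P = nRT/(V − nb) − a n²/V²
nRT/(V − nb) = (0.625)(0.08206)(702.3)/(0.5255 − 0.625×0.03092) = 36.019/0.50618 = 71.158 atm
a n²/V² = (5.369)(0.625)²/(0.5255)² = 7.5947 atm
P = 71.158 − 7.5947 = 63.56 atm

P ≈ 63.56 atm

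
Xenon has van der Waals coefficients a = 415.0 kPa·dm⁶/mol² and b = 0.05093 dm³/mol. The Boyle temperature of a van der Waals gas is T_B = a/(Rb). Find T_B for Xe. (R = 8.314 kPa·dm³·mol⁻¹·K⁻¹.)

T_B ≈ 980.1 K

For a van der Waals gas the second virial coefficient B₂ = b − a/(RT) vanishes at T_B = a/(Rb).
T_B = 415.0/(8.314×0.05093) = 415.0/0.42343 = 980.1 K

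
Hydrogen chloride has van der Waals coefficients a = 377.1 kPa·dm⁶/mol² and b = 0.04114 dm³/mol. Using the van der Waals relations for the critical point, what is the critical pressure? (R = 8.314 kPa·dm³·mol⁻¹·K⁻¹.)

For a van der Waals gas, P_c = a/(27b²).
P_c = 377.1/(27×(0.04114)²) = 377.1/0.045697 = 8252 kPa

P_c ≈ 8252 kPa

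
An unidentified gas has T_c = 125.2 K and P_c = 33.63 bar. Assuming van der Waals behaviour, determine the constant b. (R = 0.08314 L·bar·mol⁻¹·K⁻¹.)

From T_c = 8a/(27Rb) and P_c = a/(27b²): b = R T_c/(8 P_c).
b = (0.08314)(125.2)/(8×33.63) = 10.409/269.04 = 0.03869 L/mol

b ≈ 0.03869 L/mol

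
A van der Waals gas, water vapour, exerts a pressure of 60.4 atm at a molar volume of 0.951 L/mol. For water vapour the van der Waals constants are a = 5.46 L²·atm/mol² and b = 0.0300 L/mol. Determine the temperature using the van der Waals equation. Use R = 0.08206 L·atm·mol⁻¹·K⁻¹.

T = (P + a/V_m²)(V_m − b)/R
P + a/V_m² = 60.4 + 5.46/(0.951)² = 66.437 atm
V_m − b = 0.951 − 0.0300 = 0.92100 L/mol
T = (66.437)(0.92100)/0.08206 = 745.7 K

T ≈ 745.7 K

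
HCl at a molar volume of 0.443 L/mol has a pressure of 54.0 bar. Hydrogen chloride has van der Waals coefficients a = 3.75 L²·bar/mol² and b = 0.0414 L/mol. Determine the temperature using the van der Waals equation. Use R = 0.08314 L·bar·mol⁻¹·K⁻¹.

T ≈ 353.1 K

T = (P + a/V_m²)(V_m − b)/R
P + a/V_m² = 54.0 + 3.75/(0.443)² = 73.108 bar
V_m − b = 0.443 − 0.0414 = 0.40160 L/mol
T = (73.108)(0.40160)/0.08314 = 353.1 K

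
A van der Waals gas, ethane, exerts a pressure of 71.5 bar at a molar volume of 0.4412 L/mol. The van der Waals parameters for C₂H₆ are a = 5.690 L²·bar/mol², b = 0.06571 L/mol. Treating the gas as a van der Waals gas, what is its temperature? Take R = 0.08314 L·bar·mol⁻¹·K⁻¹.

T ≈ 454.9 K

T = (P + a/V_m²)(V_m − b)/R
P + a/V_m² = 71.5 + 5.690/(0.4412)² = 100.73 bar
V_m − b = 0.4412 − 0.06571 = 0.37549 L/mol
T = (100.73)(0.37549)/0.08314 = 454.9 K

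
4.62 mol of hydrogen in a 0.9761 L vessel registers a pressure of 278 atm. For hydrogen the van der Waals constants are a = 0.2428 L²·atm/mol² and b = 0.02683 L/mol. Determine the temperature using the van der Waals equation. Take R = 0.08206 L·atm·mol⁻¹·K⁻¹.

T ≈ 637.1 K

T = (P + a n²/V²)(V − nb)/(nR)
P + a n²/V² = 278 + (0.2428)(4.62)²/(0.9761)² = 283.44 atm
V − nb = 0.9761 − (4.62)(0.02683) = 0.85215 L
T = (283.44)(0.85215)/((4.62)(0.08206)) = 637.1 K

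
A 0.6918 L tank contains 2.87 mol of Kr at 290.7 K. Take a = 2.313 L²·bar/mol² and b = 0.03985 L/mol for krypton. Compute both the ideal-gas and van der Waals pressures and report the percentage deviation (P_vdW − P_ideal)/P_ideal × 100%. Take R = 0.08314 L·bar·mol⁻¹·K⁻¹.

Ideal: P_ideal = nRT/V = (2.87)(0.08314)(290.7)/0.6918 = 100.267 bar
vdW: P = nRT/(V − nb) − a n²/V² = 69.3645/0.577431 − 19.0519/0.478587 = 120.126 − 39.8086 = 80.317 bar
% deviation = (80.317 − 100.267)/100.267 × 100% = -19.90%

-19.90 %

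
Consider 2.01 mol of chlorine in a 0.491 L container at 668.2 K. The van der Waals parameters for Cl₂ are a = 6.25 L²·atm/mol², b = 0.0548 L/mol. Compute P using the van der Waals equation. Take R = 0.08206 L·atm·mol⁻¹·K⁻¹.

P ≈ 184.6 atm

P = nRT/(V − nb) − a n²/V²
nRT/(V − nb) = (2.01)(0.08206)(668.2)/(0.491 − 2.01×0.0548) = 110.21/0.38085 = 289.38 atm
a n²/V² = (6.25)(2.01)²/(0.491)² = 104.74 atm
P = 289.38 − 104.74 = 184.6 atm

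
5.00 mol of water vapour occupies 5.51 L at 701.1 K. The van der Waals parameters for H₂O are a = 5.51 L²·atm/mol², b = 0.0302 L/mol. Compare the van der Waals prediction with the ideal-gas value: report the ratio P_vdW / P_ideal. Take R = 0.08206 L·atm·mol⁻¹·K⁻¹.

P_vdW / P_ideal ≈ 0.9413

Ideal: P_ideal = nRT/V = (5.00)(0.08206)(701.1)/5.51 = 52.2071 atm
vdW: P = nRT/(V − nb) − a n²/V² = 287.661/5.35900 − 137.750/30.3601 = 53.6781 − 4.53721 = 49.1409 atm
Ratio = 49.1409/52.2071 = 0.9413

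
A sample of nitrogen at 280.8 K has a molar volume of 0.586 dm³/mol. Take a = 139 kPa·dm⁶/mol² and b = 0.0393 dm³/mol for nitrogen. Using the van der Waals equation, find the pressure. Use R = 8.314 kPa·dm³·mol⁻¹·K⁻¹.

P = RT/(V_m − b) − a/V_m²
RT/(V_m − b) = (8.314)(280.8)/(0.586 − 0.0393) = 2334.6/0.54670 = 4270.3 kPa
a/V_m² = 139/(0.586)² = 404.78 kPa
P = 4270.3 − 404.78 = 3866 kPa

P ≈ 3866 kPa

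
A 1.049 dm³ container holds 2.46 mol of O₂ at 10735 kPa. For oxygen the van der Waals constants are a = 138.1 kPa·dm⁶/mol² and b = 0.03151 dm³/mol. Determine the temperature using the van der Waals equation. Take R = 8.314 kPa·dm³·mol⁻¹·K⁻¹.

T = (P + a n²/V²)(V − nb)/(nR)
P + a n²/V² = 10735 + (138.1)(2.46)²/(1.049)² = 11494 kPa
V − nb = 1.049 − (2.46)(0.03151) = 0.97149 dm³
T = (11494)(0.97149)/((2.46)(8.314)) = 546.0 K

T ≈ 546.0 K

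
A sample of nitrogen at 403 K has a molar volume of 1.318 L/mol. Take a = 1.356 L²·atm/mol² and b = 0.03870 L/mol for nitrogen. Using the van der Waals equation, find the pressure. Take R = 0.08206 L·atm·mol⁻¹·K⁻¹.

P = RT/(V_m − b) − a/V_m²
RT/(V_m − b) = (0.08206)(403)/(1.318 − 0.03870) = 33.070/1.2793 = 25.850 atm
a/V_m² = 1.356/(1.318)² = 0.78060 atm
P = 25.850 − 0.78060 = 25.07 atm

P ≈ 25.07 atm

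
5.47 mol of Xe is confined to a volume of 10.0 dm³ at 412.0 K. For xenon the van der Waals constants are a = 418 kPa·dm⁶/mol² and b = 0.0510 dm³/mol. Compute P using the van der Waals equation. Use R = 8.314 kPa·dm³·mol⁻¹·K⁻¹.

P ≈ 1802 kPa

P = nRT/(V − nb) − a n²/V²
nRT/(V − nb) = (5.47)(8.314)(412.0)/(10.0 − 5.47×0.0510) = 18737/9.7210 = 1927.5 kPa
a n²/V² = (418)(5.47)²/(10.0)² = 125.07 kPa
P = 1927.5 − 125.07 = 1802 kPa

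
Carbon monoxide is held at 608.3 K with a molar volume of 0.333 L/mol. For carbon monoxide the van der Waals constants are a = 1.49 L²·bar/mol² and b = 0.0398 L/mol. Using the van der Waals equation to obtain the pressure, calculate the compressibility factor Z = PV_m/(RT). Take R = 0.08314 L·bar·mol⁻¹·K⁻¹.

Z ≈ 1.047

P = RT/(V_m − b) − a/V_m² = (0.08314)(608.3)/(0.333 − 0.0398) − 1.49/(0.333)²
  = 50.574/0.29320 − 13.437 = 172.49 − 13.437 = 159.05 bar
Z = PV_m/(RT) = (159.05)(0.333)/((0.08314)(608.3)) = 52.964/50.574 = 1.047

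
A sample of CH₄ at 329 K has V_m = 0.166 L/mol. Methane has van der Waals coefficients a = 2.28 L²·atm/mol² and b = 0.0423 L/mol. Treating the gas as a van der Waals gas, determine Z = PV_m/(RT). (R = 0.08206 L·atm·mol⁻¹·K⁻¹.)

Z ≈ 0.8332

P = RT/(V_m − b) − a/V_m² = (0.08206)(329)/(0.166 − 0.0423) − 2.28/(0.166)²
  = 26.998/0.12370 − 82.741 = 218.25 − 82.741 = 135.51 atm
Z = PV_m/(RT) = (135.51)(0.166)/((0.08206)(329)) = 22.495/26.998 = 0.8332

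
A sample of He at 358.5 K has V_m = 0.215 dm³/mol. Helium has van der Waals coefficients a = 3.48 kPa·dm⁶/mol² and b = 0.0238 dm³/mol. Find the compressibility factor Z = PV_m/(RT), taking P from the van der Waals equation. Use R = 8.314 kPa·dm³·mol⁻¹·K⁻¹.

P = RT/(V_m − b) − a/V_m² = (8.314)(358.5)/(0.215 − 0.0238) − 3.48/(0.215)²
  = 2980.6/0.19120 − 75.284 = 15589 − 75.284 = 15514 kPa
Z = PV_m/(RT) = (15514)(0.215)/((8.314)(358.5)) = 3335.5/2980.6 = 1.119

Z ≈ 1.119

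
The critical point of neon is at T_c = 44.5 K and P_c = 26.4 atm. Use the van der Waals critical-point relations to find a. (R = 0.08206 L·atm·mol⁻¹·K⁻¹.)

a ≈ 0.2131 L²·atm/mol²

From T_c = 8a/(27Rb) and P_c = a/(27b²): a = 27 R² T_c²/(64 P_c).
a = 27×(0.08206)²×(44.5)²/(64×26.4) = 360.04/1689.6 = 0.2131 L²·atm/mol²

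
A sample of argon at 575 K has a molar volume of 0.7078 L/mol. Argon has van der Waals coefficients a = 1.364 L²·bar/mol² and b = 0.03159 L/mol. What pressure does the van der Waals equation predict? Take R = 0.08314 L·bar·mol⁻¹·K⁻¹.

P = RT/(V_m − b) − a/V_m²
RT/(V_m − b) = (0.08314)(575)/(0.7078 − 0.03159) = 47.806/0.67621 = 70.697 bar
a/V_m² = 1.364/(0.7078)² = 2.7227 bar
P = 70.697 − 2.7227 = 67.97 bar

P ≈ 67.97 bar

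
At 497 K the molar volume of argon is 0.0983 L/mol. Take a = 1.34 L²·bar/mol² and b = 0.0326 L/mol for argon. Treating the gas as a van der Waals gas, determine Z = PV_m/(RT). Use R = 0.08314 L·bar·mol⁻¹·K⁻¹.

Z ≈ 1.166

P = RT/(V_m − b) − a/V_m² = (0.08314)(497)/(0.0983 − 0.0326) − 1.34/(0.0983)²
  = 41.321/0.065700 − 138.67 = 628.93 − 138.67 = 490.26 bar
Z = PV_m/(RT) = (490.26)(0.0983)/((0.08314)(497)) = 48.193/41.321 = 1.166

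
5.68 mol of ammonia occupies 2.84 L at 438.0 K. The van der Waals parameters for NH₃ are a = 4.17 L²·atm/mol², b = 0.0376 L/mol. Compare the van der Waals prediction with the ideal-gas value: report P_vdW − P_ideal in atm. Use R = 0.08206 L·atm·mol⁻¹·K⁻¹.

Ideal: P_ideal = nRT/V = (5.68)(0.08206)(438.0)/2.84 = 71.8846 atm
vdW: P = nRT/(V − nb) − a n²/V² = 204.152/2.62643 − 134.534/8.06560 = 77.7298 − 16.6800 = 61.0498 atm
ΔP = 61.0498 − 71.8846 = -10.83 atm

ΔP ≈ -10.83 atm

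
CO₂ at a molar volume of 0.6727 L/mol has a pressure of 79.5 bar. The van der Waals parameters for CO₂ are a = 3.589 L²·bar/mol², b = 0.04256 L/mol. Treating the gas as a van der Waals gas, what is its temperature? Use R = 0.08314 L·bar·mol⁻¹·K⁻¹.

T ≈ 662.7 K

T = (P + a/V_m²)(V_m − b)/R
P + a/V_m² = 79.5 + 3.589/(0.6727)² = 87.431 bar
V_m − b = 0.6727 − 0.04256 = 0.63014 L/mol
T = (87.431)(0.63014)/0.08314 = 662.7 K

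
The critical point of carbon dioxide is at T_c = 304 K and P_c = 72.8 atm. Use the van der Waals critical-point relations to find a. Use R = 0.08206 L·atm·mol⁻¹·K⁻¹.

From T_c = 8a/(27Rb) and P_c = a/(27b²): a = 27 R² T_c²/(64 P_c).
a = 27×(0.08206)²×(304)²/(64×72.8) = 16803/4659.2 = 3.606 L²·atm/mol²

a ≈ 3.606 L²·atm/mol²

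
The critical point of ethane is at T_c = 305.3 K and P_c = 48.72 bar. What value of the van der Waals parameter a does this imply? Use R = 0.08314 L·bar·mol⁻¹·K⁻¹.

From T_c = 8a/(27Rb) and P_c = a/(27b²): a = 27 R² T_c²/(64 P_c).
a = 27×(0.08314)²×(305.3)²/(64×48.72) = 17396/3118.1 = 5.579 L²·bar/mol²

a ≈ 5.579 L²·bar/mol²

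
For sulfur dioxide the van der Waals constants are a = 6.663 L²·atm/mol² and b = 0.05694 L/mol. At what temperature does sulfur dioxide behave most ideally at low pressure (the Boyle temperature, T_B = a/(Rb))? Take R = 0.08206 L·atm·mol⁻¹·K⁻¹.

For a van der Waals gas the second virial coefficient B₂ = b − a/(RT) vanishes at T_B = a/(Rb).
T_B = 6.663/(0.08206×0.05694) = 6.663/0.0046725 = 1426 K

T_B ≈ 1426 K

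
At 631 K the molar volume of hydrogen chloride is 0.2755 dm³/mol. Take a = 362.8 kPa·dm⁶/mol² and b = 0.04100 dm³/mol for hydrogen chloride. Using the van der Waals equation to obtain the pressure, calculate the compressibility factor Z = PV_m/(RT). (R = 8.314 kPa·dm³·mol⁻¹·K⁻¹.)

P = RT/(V_m − b) − a/V_m² = (8.314)(631)/(0.2755 − 0.04100) − 362.8/(0.2755)²
  = 5246.1/0.23450 − 4780.0 = 22371 − 4780.0 = 17591 kPa
Z = PV_m/(RT) = (17591)(0.2755)/((8.314)(631)) = 4846.3/5246.1 = 0.9238

Z ≈ 0.9238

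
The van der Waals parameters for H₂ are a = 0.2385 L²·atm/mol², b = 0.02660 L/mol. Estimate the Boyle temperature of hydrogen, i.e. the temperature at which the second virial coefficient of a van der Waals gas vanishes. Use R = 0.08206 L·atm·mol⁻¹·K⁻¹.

For a van der Waals gas the second virial coefficient B₂ = b − a/(RT) vanishes at T_B = a/(Rb).
T_B = 0.2385/(0.08206×0.02660) = 0.2385/0.0021828 = 109.3 K

T_B ≈ 109.3 K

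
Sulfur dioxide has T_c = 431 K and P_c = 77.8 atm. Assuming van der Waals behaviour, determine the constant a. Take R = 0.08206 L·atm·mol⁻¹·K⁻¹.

a ≈ 6.783 L²·atm/mol²

From T_c = 8a/(27Rb) and P_c = a/(27b²): a = 27 R² T_c²/(64 P_c).
a = 27×(0.08206)²×(431)²/(64×77.8) = 33774/4979.2 = 6.783 L²·atm/mol²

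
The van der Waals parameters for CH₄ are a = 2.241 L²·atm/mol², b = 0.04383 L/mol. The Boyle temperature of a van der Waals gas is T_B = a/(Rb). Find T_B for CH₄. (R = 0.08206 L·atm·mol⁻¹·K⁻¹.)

For a van der Waals gas the second virial coefficient B₂ = b − a/(RT) vanishes at T_B = a/(Rb).
T_B = 2.241/(0.08206×0.04383) = 2.241/0.0035967 = 623.1 K

T_B ≈ 623.1 K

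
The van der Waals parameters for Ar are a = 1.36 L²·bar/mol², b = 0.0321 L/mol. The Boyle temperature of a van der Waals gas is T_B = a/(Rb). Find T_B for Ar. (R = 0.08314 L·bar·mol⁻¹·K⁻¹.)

For a van der Waals gas the second virial coefficient B₂ = b − a/(RT) vanishes at T_B = a/(Rb).
T_B = 1.36/(0.08314×0.0321) = 1.36/0.0026688 = 509.6 K

T_B ≈ 509.6 K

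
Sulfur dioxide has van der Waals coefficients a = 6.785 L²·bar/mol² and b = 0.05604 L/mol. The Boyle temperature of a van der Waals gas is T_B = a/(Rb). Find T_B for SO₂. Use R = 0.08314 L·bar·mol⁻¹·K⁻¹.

For a van der Waals gas the second virial coefficient B₂ = b − a/(RT) vanishes at T_B = a/(Rb).
T_B = 6.785/(0.08314×0.05604) = 6.785/0.0046592 = 1456 K

T_B ≈ 1456 K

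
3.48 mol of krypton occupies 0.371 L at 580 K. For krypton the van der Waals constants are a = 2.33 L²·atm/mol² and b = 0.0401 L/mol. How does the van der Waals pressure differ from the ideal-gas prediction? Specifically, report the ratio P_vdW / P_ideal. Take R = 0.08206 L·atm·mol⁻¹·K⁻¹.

Ideal: P_ideal = nRT/V = (3.48)(0.08206)(580)/0.371 = 446.442 atm
vdW: P = nRT/(V − nb) − a n²/V² = 165.630/0.231452 − 28.2172/0.137641 = 715.613 − 205.006 = 510.607 atm
Ratio = 510.607/446.442 = 1.144

P_vdW / P_ideal ≈ 1.144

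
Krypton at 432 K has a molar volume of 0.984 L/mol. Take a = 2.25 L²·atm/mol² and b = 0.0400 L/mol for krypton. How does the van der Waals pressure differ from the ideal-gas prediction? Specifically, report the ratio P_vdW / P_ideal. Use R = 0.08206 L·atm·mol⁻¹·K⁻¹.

P_vdW / P_ideal ≈ 0.9779

Ideal: P_ideal = RT/V_m = (0.08206)(432)/0.984 = 36.0263 atm
vdW: P = RT/(V_m − b) − a/V_m² = 35.4499/0.944000 − 2.25/0.968256 = 37.5529 − 2.32377 = 35.2291 atm
Ratio = 35.2291/36.0263 = 0.9779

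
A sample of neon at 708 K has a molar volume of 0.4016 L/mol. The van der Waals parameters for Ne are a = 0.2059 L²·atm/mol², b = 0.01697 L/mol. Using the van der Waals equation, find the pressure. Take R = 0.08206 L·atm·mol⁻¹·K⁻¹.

P = RT/(V_m − b) − a/V_m²
RT/(V_m − b) = (0.08206)(708)/(0.4016 − 0.01697) = 58.098/0.38463 = 151.05 atm
a/V_m² = 0.2059/(0.4016)² = 1.2766 atm
P = 151.05 − 1.2766 = 149.8 atm

P ≈ 149.8 atm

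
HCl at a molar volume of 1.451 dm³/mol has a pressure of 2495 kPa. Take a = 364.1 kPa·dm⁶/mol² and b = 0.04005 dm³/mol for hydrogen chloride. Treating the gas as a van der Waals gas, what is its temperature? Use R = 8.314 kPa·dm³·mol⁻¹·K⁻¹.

T = (P + a/V_m²)(V_m − b)/R
P + a/V_m² = 2495 + 364.1/(1.451)² = 2667.9 kPa
V_m − b = 1.451 − 0.04005 = 1.4110 dm³/mol
T = (2667.9)(1.4110)/8.314 = 452.8 K

T ≈ 452.8 K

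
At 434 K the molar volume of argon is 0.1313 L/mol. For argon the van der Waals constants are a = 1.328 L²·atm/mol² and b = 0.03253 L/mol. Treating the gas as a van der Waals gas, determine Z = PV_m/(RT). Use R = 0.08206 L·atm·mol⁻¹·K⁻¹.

Z ≈ 1.045

P = RT/(V_m − b) − a/V_m² = (0.08206)(434)/(0.1313 − 0.03253) − 1.328/(0.1313)²
  = 35.614/0.098770 − 77.032 = 360.58 − 77.032 = 283.55 atm
Z = PV_m/(RT) = (283.55)(0.1313)/((0.08206)(434)) = 37.230/35.614 = 1.045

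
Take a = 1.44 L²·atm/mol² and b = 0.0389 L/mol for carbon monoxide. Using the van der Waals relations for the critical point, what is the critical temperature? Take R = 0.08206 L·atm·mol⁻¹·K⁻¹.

For a van der Waals gas, T_c = 8a/(27Rb).
T_c = 8×1.44/(27×0.08206×0.0389) = 11.520/0.086188 = 133.7 K

T_c ≈ 133.7 K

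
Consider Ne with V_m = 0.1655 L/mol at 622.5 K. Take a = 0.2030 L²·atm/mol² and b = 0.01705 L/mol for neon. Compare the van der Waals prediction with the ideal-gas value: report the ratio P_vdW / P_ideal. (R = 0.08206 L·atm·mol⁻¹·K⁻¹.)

P_vdW / P_ideal ≈ 1.091

Ideal: P_ideal = RT/V_m = (0.08206)(622.5)/0.1655 = 308.655 atm
vdW: P = RT/(V_m − b) − a/V_m² = 51.0824/0.148450 − 0.2030/0.0273903 = 344.105 − 7.41138 = 336.694 atm
Ratio = 336.694/308.655 = 1.091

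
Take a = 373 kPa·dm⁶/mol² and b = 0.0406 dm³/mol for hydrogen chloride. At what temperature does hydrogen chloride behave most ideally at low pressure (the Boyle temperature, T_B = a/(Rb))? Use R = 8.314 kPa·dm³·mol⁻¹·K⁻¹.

T_B ≈ 1105 K

For a van der Waals gas the second virial coefficient B₂ = b − a/(RT) vanishes at T_B = a/(Rb).
T_B = 373/(8.314×0.0406) = 373/0.33755 = 1105 K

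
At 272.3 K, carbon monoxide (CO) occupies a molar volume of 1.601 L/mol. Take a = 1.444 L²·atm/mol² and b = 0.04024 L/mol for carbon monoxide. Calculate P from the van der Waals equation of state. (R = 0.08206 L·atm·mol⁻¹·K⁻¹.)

P = RT/(V_m − b) − a/V_m²
RT/(V_m − b) = (0.08206)(272.3)/(1.601 − 0.04024) = 22.345/1.5608 = 14.316 atm
a/V_m² = 1.444/(1.601)² = 0.56336 atm
P = 14.316 − 0.56336 = 13.75 atm

P ≈ 13.75 atm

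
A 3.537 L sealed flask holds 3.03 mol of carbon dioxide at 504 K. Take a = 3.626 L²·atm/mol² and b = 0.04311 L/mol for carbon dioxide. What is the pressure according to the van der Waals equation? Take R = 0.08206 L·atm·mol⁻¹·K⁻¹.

P = nRT/(V − nb) − a n²/V²
nRT/(V − nb) = (3.03)(0.08206)(504)/(3.537 − 3.03×0.04311) = 125.32/3.4064 = 36.790 atm
a n²/V² = (3.626)(3.03)²/(3.537)² = 2.6610 atm
P = 36.790 − 2.6610 = 34.13 atm

P ≈ 34.13 atm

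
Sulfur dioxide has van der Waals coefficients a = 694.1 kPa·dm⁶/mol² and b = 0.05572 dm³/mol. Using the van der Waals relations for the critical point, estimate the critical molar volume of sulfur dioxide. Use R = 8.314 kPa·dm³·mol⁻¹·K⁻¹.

V_m,c ≈ 0.1672 dm³/mol

For a van der Waals gas, V_m,c = 3b.
V_m,c = 3×0.05572 = 0.1672 dm³/mol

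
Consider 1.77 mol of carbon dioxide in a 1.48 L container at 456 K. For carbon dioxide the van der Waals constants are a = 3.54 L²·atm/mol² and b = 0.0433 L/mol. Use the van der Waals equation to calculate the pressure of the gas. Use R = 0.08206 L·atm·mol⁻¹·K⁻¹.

P ≈ 42.13 atm

P = nRT/(V − nb) − a n²/V²
nRT/(V − nb) = (1.77)(0.08206)(456)/(1.48 − 1.77×0.0433) = 66.232/1.4034 = 47.194 atm
a n²/V² = (3.54)(1.77)²/(1.48)² = 5.0632 atm
P = 47.194 − 5.0632 = 42.13 atm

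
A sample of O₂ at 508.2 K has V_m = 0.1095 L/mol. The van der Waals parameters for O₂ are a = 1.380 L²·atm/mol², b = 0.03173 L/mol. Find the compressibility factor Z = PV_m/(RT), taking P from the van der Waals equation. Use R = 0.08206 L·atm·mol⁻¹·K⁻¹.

P = RT/(V_m − b) − a/V_m² = (0.08206)(508.2)/(0.1095 − 0.03173) − 1.380/(0.1095)²
  = 41.703/0.077770 − 115.09 = 536.24 − 115.09 = 421.15 atm
Z = PV_m/(RT) = (421.15)(0.1095)/((0.08206)(508.2)) = 46.116/41.703 = 1.106

Z ≈ 1.106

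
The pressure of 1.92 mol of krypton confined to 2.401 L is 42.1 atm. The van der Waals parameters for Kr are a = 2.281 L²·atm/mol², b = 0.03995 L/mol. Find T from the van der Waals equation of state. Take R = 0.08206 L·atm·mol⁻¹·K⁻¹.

T ≈ 642.6 K

T = (P + a n²/V²)(V − nb)/(nR)
P + a n²/V² = 42.1 + (2.281)(1.92)²/(2.401)² = 43.559 atm
V − nb = 2.401 − (1.92)(0.03995) = 2.3243 L
T = (43.559)(2.3243)/((1.92)(0.08206)) = 642.6 K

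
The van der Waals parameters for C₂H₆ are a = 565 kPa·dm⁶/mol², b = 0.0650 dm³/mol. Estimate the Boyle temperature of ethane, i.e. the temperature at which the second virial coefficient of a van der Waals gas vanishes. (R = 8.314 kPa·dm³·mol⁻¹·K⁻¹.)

For a van der Waals gas the second virial coefficient B₂ = b − a/(RT) vanishes at T_B = a/(Rb).
T_B = 565/(8.314×0.0650) = 565/0.54041 = 1046 K

T_B ≈ 1046 K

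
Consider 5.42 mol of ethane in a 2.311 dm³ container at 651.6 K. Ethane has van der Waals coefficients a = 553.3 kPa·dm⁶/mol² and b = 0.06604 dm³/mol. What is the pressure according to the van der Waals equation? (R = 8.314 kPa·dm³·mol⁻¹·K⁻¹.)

P = nRT/(V − nb) − a n²/V²
nRT/(V − nb) = (5.42)(8.314)(651.6)/(2.311 − 5.42×0.06604) = 29362/1.9531 = 15034 kPa
a n²/V² = (553.3)(5.42)²/(2.311)² = 3043.4 kPa
P = 15034 − 3043.4 = 11991 kPa

P ≈ 11991 kPa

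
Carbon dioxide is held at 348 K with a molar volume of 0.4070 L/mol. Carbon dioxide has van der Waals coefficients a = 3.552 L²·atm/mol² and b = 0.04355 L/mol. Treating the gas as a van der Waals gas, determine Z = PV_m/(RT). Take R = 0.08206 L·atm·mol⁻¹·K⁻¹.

P = RT/(V_m − b) − a/V_m² = (0.08206)(348)/(0.4070 − 0.04355) − 3.552/(0.4070)²
  = 28.557/0.36345 − 21.443 = 78.572 − 21.443 = 57.129 atm
Z = PV_m/(RT) = (57.129)(0.4070)/((0.08206)(348)) = 23.252/28.557 = 0.8142

Z ≈ 0.8142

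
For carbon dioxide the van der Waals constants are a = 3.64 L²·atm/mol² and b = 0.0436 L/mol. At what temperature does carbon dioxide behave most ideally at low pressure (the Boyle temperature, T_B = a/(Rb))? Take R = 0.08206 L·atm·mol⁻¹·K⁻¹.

For a van der Waals gas the second virial coefficient B₂ = b − a/(RT) vanishes at T_B = a/(Rb).
T_B = 3.64/(0.08206×0.0436) = 3.64/0.0035778 = 1017 K

T_B ≈ 1017 K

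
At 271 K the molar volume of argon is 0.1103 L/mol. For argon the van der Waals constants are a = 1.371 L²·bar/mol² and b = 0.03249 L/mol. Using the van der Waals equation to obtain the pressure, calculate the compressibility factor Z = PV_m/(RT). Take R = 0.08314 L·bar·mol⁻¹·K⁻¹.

Z ≈ 0.8659

P = RT/(V_m − b) − a/V_m² = (0.08314)(271)/(0.1103 − 0.03249) − 1.371/(0.1103)²
  = 22.531/0.077810 − 112.69 = 289.56 − 112.69 = 176.87 bar
Z = PV_m/(RT) = (176.87)(0.1103)/((0.08314)(271)) = 19.509/22.531 = 0.8659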